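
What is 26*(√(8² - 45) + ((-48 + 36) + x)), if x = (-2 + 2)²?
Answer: -312 + 26*√19 ≈ -198.67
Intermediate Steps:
x = 0 (x = 0² = 0)
26*(√(8² - 45) + ((-48 + 36) + x)) = 26*(√(8² - 45) + ((-48 + 36) + 0)) = 26*(√(64 - 45) + (-12 + 0)) = 26*(√19 - 12) = 26*(-12 + √19) = -312 + 26*√19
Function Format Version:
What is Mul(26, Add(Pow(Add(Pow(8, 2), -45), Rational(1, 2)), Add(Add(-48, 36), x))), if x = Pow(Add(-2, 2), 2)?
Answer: Add(-312, Mul(26, Pow(19, Rational(1, 2)))) ≈ -198.67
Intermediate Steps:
x = 0 (x = Pow(0, 2) = 0)
Mul(26, Add(Pow(Add(Pow(8, 2), -45), Rational(1, 2)), Add(Add(-48, 36), x))) = Mul(26, Add(Pow(Add(Pow(8, 2), -45), Rational(1, 2)), Add(Add(-48, 36), 0))) = Mul(26, Add(Pow(Add(64, -45), Rational(1, 2)), Add(-12, 0))) = Mul(26, Add(Pow(19, Rational(1, 2)), -12)) = Mul(26, Add(-12, Pow(19, Rational(1, 2)))) = Add(-312, Mul(26, Pow(19, Rational(1, 2))))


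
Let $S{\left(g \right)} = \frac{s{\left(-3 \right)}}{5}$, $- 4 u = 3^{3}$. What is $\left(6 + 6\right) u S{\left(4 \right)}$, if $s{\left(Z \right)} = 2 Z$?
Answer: $\frac{486}{5} \approx 97.2$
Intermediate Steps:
$u = - \frac{27}{4}$ ($u = - \frac{3^{3}}{4} = \left(- \frac{1}{4}\right) 27 = - \frac{27}{4} \approx -6.75$)
$S{\left(g \right)} = - \frac{6}{5}$ ($S{\left(g \right)} = \frac{2 \left(-3\right)}{5} = \left(-6\right) \frac{1}{5} = - \frac{6}{5}$)
$\left(6 + 6\right) u S{\left(4 \right)} = \left(6 + 6\right) \left(- \frac{27}{4}\right) \left(- \frac{6}{5}\right) = 12 \left(- \frac{27}{4}\right) \left(- \frac{6}{5}\right) = \left(-81\right) \left(- \frac{6}{5}\right) = \frac{486}{5}$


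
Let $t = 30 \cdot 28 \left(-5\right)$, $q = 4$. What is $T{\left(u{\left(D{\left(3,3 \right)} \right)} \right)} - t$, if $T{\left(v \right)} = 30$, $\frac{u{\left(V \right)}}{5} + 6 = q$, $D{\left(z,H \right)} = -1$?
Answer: $4230$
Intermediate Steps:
$u{\left(V \right)} = -10$ ($u{\left(V \right)} = -30 + 5 \cdot 4 = -30 + 20 = -10$)
$t = -4200$ ($t = 840 \left(-5\right) = -4200$)
$T{\left(u{\left(D{\left(3,3 \right)} \right)} \right)} - t = 30 - -4200 = 30 + 4200 = 4230$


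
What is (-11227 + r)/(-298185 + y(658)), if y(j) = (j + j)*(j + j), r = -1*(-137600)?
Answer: 126373/1433671 ≈ 0.088146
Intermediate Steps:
r = 137600
y(j) = 4*j**2 (y(j) = (2*j)*(2*j) = 4*j**2)
(-11227 + r)/(-298185 + y(658)) = (-11227 + 137600)/(-298185 + 4*658**2) = 126373/(-298185 + 4*432964) = 126373/(-298185 + 1731856) = 126373/1433671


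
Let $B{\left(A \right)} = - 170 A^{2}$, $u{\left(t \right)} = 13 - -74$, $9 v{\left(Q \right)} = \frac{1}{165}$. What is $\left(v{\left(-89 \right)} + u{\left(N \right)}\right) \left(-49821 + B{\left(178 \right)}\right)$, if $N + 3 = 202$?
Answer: $- \frac{63847500436}{135} \approx -4.7294 \cdot 10^{8}$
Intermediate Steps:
$v{\left(Q \right)} = \frac{1}{1485}$ ($v{\left(Q \right)} = \frac{1}{9 \cdot 165} = \frac{1}{9} \cdot \frac{1}{165} = \frac{1}{1485}$)
$N = 199$ ($N = -3 + 202 = 199$)
$u{\left(t \right)} = 87$ ($u{\left(t \right)} = 13 + 74 = 87$)
$\left(v{\left(-89 \right)} + u{\left(N \right)}\right) \left(-49821 + B{\left(178 \right)}\right) = \left(\frac{1}{1485} + 87\right) \left(-49821 - 170 \cdot 178^{2}\right) = \frac{129196 \left(-49821 - 5386280\right)}{1485} = \frac{129196}{1485} \left(-5436101\right) = - \frac{63847500436}{135}$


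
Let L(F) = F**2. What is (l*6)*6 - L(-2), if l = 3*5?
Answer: 536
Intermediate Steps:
l = 15
(l*6)*6 - L(-2) = (15*6)*6 - 1*(-2)**2 = 90*6 - 1*4 = 540 - 4 = 536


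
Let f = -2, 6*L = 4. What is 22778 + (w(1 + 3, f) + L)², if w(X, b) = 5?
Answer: 205291/9 ≈ 22810.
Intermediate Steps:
L = ⅔ (L = (⅙)*4 = ⅔ ≈ 0.66667)
22778 + (w(1 + 3, f) + L)² = 22778 + (5 + ⅔)² = 22778 + (17/3)² = 22778 + 289/9 = 205291/9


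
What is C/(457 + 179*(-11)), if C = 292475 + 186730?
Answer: -53245/168 ≈ -316.93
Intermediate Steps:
C = 479205
C/(457 + 179*(-11)) = 479205/(457 + 179*(-11)) = 479205/(457 - 1969) = 479205/(-1512) = 479205*(-1/1512) = -53245/168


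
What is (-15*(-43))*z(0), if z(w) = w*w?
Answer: 0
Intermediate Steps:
z(w) = w²
(-15*(-43))*z(0) = -15*(-43)*0² = 645*0 = 0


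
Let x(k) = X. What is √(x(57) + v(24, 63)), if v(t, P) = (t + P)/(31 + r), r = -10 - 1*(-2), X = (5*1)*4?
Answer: √12581/23 ≈ 4.8767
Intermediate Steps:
X = 20 (X = 5*4 = 20)
x(k) = 20
r = -8 (r = -10 + 2 = -8)
v(t, P) = P/23 + t/23 (v(t, P) = (t + P)/(31 - 8) = (P + t)/23 = (P + t)*(1/23) = P/23 + t/23)
√(x(57) + v(24, 63)) = √(20 + ((1/23)*63 + (1/23)*24)) = √(20 + (63/23 + 24/23)) = √(20 + 87/23) = √(547/23) = √12581/23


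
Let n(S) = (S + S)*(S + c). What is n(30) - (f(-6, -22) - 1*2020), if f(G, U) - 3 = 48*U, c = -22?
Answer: 3553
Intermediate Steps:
n(S) = 2*S*(-22 + S) (n(S) = (S + S)*(S - 22) = (2*S)*(-22 + S) = 2*S*(-22 + S))
f(G, U) = 3 + 48*U
n(30) - (f(-6, -22) - 1*2020) = 2*30*(-22 + 30) - ((3 + 48*(-22)) - 1*2020) = 2*30*8 - ((3 - 1056) - 2020) = 480 - (-1053 - 2020) = 480 - 1*(-3073) = 480 + 3073 = 3553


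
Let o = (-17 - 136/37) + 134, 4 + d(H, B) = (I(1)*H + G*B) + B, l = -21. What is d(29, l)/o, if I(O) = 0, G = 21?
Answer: -17242/4193 ≈ -4.1121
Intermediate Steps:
d(H, B) = -4 + 22*B (d(H, B) = -4 + ((0*H + 21*B) + B) = -4 + ((0 + 21*B) + B) = -4 + (21*B + B) = -4 + 22*B)
o = 4193/37 (o = (-17 - 136*1/37) + 134 = (-17 - 136/37) + 134 = -765/37 + 134 = 4193/37 ≈ 113.32)
d(29, l)/o = (-4 + 22*(-21))/(4193/37) = (-4 - 462)*(37/4193) = -466*37/4193 = -17242/4193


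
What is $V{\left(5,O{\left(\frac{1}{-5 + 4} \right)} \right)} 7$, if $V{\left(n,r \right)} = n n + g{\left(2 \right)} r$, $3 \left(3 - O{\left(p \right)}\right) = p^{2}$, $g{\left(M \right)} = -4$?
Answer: $\frac{301}{3} \approx 100.33$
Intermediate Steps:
$O{\left(p \right)} = 3 - \frac{p^{2}}{3}$
$V{\left(n,r \right)} = n^{2} - 4 r$ ($V{\left(n,r \right)} = n n - 4 r = n^{2} - 4 r$)
$V{\left(5,O{\left(\frac{1}{-5 + 4} \right)} \right)} 7 = \left(5^{2} - 4 \left(3 - \frac{\left(\frac{1}{-5 + 4}\right)^{2}}{3}\right)\right) 7 = \left(25 - 4 \left(3 - \frac{\left(\frac{1}{-1}\right)^{2}}{3}\right)\right) 7 = \left(25 - 4 \left(3 - \frac{\left(-1\right)^{2}}{3}\right)\right) 7 = \left(25 - 4 \left(3 - \frac{1}{3}\right)\right) 7 = \left(25 - \frac{32}{3}\right) 7 = \frac{43}{3} \cdot 7 = \frac{301}{3}$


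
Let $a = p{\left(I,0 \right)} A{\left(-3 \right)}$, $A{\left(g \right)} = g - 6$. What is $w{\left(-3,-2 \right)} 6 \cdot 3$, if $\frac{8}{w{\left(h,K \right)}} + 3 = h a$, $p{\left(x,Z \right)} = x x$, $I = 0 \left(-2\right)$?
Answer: $-48$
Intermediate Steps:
$A{\left(g \right)} = -6 + g$ ($A{\left(g \right)} = g - 6 = -6 + g$)
$I = 0$
$p{\left(x,Z \right)} = x^{2}$
$a = 0$ ($a = 0^{2} \left(-6 - 3\right) = 0 \left(-9\right) = 0$)
$w{\left(h,K \right)} = - \frac{8}{3}$ ($w{\left(h,K \right)} = \frac{8}{-3 + h 0} = \frac{8}{-3 + 0} = \frac{8}{-3} = 8 \left(- \frac{1}{3}\right) = - \frac{8}{3}$)
$w{\left(-3,-2 \right)} 6 \cdot 3 = - \frac{8 \cdot 6 \cdot 3}{3} = \left(- \frac{8}{3}\right) 18 = -48$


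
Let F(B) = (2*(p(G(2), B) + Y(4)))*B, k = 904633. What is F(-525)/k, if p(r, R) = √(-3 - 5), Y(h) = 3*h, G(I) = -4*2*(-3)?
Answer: -12600/904633 - 2100*I*√2/904633 ≈ -0.013928 - 0.0032829*I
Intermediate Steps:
G(I) = 24 (G(I) = -8*(-3) = 24)
p(r, R) = 2*I*√2 (p(r, R) = √(-8) = 2*I*√2)
F(B) = B*(24 + 4*I*√2) (F(B) = (2*(2*I*√2 + 3*4))*B = (2*(2*I*√2 + 12))*B = (2*(12 + 2*I*√2))*B = (24 + 4*I*√2)*B = B*(24 + 4*I*√2))
F(-525)/k = (4*(-525)*(6 + I*√2))/904633 = (-12600 - 2100*I*√2)*(1/904633) = -12600/904633 - 2100*I*√2/904633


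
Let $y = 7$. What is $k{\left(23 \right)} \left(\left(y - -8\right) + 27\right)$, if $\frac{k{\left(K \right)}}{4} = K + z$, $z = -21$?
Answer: $336$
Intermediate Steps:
$k{\left(K \right)} = -84 + 4 K$ ($k{\left(K \right)} = 4 \left(K - 21\right) = 4 \left(-21 + K\right) = -84 + 4 K$)
$k{\left(23 \right)} \left(\left(y - -8\right) + 27\right) = \left(-84 + 4 \cdot 23\right) \left(\left(7 - -8\right) + 27\right) = \left(-84 + 92\right) \left(\left(7 + 8\right) + 27\right) = 8 \left(15 + 27\right) = 8 \cdot 42 = 336$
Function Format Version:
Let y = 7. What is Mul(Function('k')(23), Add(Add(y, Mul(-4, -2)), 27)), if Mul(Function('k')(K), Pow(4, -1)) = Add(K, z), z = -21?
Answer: 336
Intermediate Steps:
Function('k')(K) = Add(-84, Mul(4, K)) (Function('k')(K) = Mul(4, Add(K, -21)) = Mul(4, Add(-21, K)) = Add(-84, Mul(4, K)))
Mul(Function('k')(23), Add(Add(y, Mul(-4, -2)), 27)) = Mul(Add(-84, Mul(4, 23)), Add(Add(7, Mul(-4, -2)), 27)) = Mul(Add(-84, 92), Add(Add(7, 8), 27)) = Mul(8, Add(15, 27)) = Mul(8, 42) = 336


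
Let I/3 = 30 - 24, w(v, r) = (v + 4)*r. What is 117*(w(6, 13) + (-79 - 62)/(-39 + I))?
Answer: 111969/7 ≈ 15996.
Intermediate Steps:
w(v, r) = r*(4 + v) (w(v, r) = (4 + v)*r = r*(4 + v))
I = 18 (I = 3*(30 - 24) = 3*6 = 18)
117*(w(6, 13) + (-79 - 62)/(-39 + I)) = 117*(13*(4 + 6) + (-79 - 62)/(-39 + 18)) = 117*(13*10 - 141/(-21)) = 117*(130 - 141*(-1/21)) = 117*(130 + 47/7) = 117*(957/7) = 111969/7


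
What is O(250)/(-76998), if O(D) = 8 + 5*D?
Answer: -629/38499 ≈ -0.016338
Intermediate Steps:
O(250)/(-76998) = (8 + 5*250)/(-76998) = (8 + 1250)*(-1/76998) = 1258*(-1/76998) = -629/38499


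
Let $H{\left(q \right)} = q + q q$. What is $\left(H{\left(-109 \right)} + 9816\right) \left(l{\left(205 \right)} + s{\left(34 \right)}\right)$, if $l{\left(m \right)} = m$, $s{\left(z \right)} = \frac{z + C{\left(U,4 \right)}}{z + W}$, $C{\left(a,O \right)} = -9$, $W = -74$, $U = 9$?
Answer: $\frac{8824095}{2} \approx 4.412 \cdot 10^{6}$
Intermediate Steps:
$H{\left(q \right)} = q + q^{2}$
$s{\left(z \right)} = \frac{-9 + z}{-74 + z}$ ($s{\left(z \right)} = \frac{z - 9}{z - 74} = \frac{-9 + z}{-74 + z}$)
$\left(H{\left(-109 \right)} + 9816\right) \left(l{\left(205 \right)} + s{\left(34 \right)}\right) = \left(- 109 \left(1 - 109\right) + 9816\right) \left(205 + \frac{-9 + 34}{-74 + 34}\right) = \left(\left(-109\right) \left(-108\right) + 9816\right) \left(205 + \frac{1}{-40} \cdot 25\right) = \left(11772 + 9816\right) \left(205 - \frac{5}{8}\right) = 21588 \left(205 - \frac{5}{8}\right) = 21588 \cdot \frac{1635}{8} = \frac{8824095}{2}$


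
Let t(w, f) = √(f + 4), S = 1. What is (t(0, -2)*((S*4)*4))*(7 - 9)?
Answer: -32*√2 ≈ -45.255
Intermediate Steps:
t(w, f) = √(4 + f)
(t(0, -2)*((S*4)*4))*(7 - 9) = (√(4 - 2)*((1*4)*4))*(7 - 9) = (√2*(4*4))*(-2) = (√2*16)*(-2) = (16*√2)*(-2) = -32*√2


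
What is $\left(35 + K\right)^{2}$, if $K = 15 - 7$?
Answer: $1849$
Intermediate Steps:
$K = 8$ ($K = 15 - 7 = 8$)
$\left(35 + K\right)^{2} = \left(35 + 8\right)^{2} = 43^{2} = 1849$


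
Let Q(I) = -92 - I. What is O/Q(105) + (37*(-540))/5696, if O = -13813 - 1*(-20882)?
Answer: -11050271/280528 ≈ -39.391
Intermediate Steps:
O = 7069 (O = -13813 + 20882 = 7069)
O/Q(105) + (37*(-540))/5696 = 7069/(-92 - 1*105) + (37*(-540))/5696 = 7069/(-92 - 105) - 19980*1/5696 = 7069/(-197) - 4995/1424 = 7069*(-1/197) - 4995/1424 = -7069/197 - 4995/1424 = -11050271/280528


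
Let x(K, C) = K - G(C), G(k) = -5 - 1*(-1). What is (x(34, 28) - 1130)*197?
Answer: -215124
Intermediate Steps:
G(k) = -4 (G(k) = -5 + 1 = -4)
x(K, C) = 4 + K (x(K, C) = K - 1*(-4) = K + 4 = 4 + K)
(x(34, 28) - 1130)*197 = ((4 + 34) - 1130)*197 = (38 - 1130)*197 = -1092*197 = -215124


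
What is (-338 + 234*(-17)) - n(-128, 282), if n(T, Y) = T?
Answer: -4188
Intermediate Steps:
(-338 + 234*(-17)) - n(-128, 282) = (-338 + 234*(-17)) - 1*(-128) = (-338 - 3978) + 128 = -4316 + 128 = -4188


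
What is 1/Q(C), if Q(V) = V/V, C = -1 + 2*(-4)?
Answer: 1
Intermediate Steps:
C = -9 (C = -1 - 8 = -9)
Q(V) = 1
1/Q(C) = 1/1 = 1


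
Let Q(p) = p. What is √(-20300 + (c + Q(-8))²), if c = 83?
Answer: 5*I*√587 ≈ 121.14*I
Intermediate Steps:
√(-20300 + (c + Q(-8))²) = √(-20300 + (83 - 8)²) = √(-20300 + 75²) = √(-20300 + 5625) = √(-14675) = 5*I*√587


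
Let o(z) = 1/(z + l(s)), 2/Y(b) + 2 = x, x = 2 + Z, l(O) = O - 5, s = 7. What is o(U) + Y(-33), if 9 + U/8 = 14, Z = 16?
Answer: 25/168 ≈ 0.14881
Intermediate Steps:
U = 40 (U = -72 + 8*14 = -72 + 112 = 40)
l(O) = -5 + O
x = 18 (x = 2 + 16 = 18)
Y(b) = ⅛ (Y(b) = 2/(-2 + 18) = 2/16 = 2*(1/16) = ⅛)
o(z) = 1/(2 + z) (o(z) = 1/(z + (-5 + 7)) = 1/(z + 2) = 1/(2 + z))
o(U) + Y(-33) = 1/(2 + 40) + ⅛ = 1/42 + ⅛ = 25/168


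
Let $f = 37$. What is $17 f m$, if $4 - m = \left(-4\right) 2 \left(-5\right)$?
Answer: $-22644$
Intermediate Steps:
$m = -36$ ($m = 4 - \left(-4\right) 2 \left(-5\right) = 4 - \left(-8\right) \left(-5\right) = 4 - 40 = -36$)
$17 f m = 17 \cdot 37 \left(-36\right) = 629 \left(-36\right) = -22644$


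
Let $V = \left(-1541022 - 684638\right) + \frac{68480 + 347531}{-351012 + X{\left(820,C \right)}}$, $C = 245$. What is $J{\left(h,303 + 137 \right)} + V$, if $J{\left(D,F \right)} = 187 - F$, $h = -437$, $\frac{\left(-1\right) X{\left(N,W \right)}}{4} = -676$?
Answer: $- \frac{775303721215}{348308} \approx -2.2259 \cdot 10^{6}$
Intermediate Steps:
$X{\left(N,W \right)} = 2704$ ($X{\left(N,W \right)} = \left(-4\right) \left(-676\right) = 2704$)
$V = - \frac{775215599291}{348308}$ ($V = \left(-1541022 - 684638\right) + \frac{68480 + 347531}{-351012 + 2704} = -2225660 + \frac{416011}{-348308} = -2225660 + 416011 \left(- \frac{1}{348308}\right) = -2225660 - \frac{416011}{348308} = - \frac{775215599291}{348308} \approx -2.2257 \cdot 10^{6}$)
$J{\left(h,303 + 137 \right)} + V = \left(187 - \left(303 + 137\right)\right) - \frac{775215599291}{348308} = \left(187 - 440\right) - \frac{775215599291}{348308} = -253 - \frac{775215599291}{348308} = - \frac{775303721215}{348308}$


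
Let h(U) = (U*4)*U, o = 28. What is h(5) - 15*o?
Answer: -320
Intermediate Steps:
h(U) = 4*U² (h(U) = (4*U)*U = 4*U²)
h(5) - 15*o = 4*5² - 15*28 = 4*25 - 420 = 100 - 420 = -320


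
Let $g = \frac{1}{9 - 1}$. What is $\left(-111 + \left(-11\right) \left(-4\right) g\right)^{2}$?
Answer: $\frac{44521}{4} \approx 11130.0$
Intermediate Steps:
$g = \frac{1}{8} \approx 0.125$
$\left(-111 + \left(-11\right) \left(-4\right) g\right)^{2} = \left(-111 + \left(-11\right) \left(-4\right) \frac{1}{8}\right)^{2} = \left(-111 + 44 \cdot \frac{1}{8}\right)^{2} = \left(-111 + \frac{11}{2}\right)^{2} = \left(- \frac{211}{2}\right)^{2} = \frac{44521}{4}$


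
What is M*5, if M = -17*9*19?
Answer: -14535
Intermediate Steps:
M = -2907 (M = -153*19 = -2907)
M*5 = -2907*5 = -14535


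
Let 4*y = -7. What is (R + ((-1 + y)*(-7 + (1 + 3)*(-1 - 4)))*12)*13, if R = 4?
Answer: 11635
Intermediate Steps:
y = -7/4 (y = (¼)*(-7) = -7/4 ≈ -1.7500)
(R + ((-1 + y)*(-7 + (1 + 3)*(-1 - 4)))*12)*13 = (4 + ((-1 - 7/4)*(-7 + (1 + 3)*(-1 - 4)))*12)*13 = (4 - 11*(-7 + 4*(-5))/4*12)*13 = (4 - 11*(-7 - 20)/4*12)*13 = (4 - 11/4*(-27)*12)*13 = (4 + (297/4)*12)*13 = (4 + 891)*13 = 895*13 = 11635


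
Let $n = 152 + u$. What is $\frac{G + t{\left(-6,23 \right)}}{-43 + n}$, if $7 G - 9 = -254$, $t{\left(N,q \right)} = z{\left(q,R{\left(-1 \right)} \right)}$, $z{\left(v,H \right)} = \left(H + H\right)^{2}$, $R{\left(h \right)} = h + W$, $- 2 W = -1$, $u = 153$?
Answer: $- \frac{17}{131} \approx -0.12977$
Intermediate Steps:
$W = \frac{1}{2}$ ($W = \left(- \frac{1}{2}\right) \left(-1\right) = \frac{1}{2} \approx 0.5$)
$R{\left(h \right)} = \frac{1}{2} + h$ ($R{\left(h \right)} = h + \frac{1}{2} = \frac{1}{2} + h$)
$z{\left(v,H \right)} = 4 H^{2}$ ($z{\left(v,H \right)} = \left(2 H\right)^{2} = 4 H^{2}$)
$t{\left(N,q \right)} = 1$ ($t{\left(N,q \right)} = 4 \left(\frac{1}{2} - 1\right)^{2} = 4 \left(- \frac{1}{2}\right)^{2} = 4 \cdot \frac{1}{4} = 1$)
$G = -35$ ($G = \frac{9}{7} + \frac{1}{7} \left(-254\right) = \frac{9}{7} - \frac{254}{7} = -35$)
$n = 305$ ($n = 152 + 153 = 305$)
$\frac{G + t{\left(-6,23 \right)}}{-43 + n} = \frac{-35 + 1}{-43 + 305} = - \frac{34}{262} = \left(-34\right) \frac{1}{262} = - \frac{17}{131}$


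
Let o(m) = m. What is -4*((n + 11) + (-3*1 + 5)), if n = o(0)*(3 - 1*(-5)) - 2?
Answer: -44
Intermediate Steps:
n = -2 (n = 0*(3 - 1*(-5)) - 2 = 0*(3 + 5) - 2 = 0*8 - 2 = 0 - 2 = -2)
-4*((n + 11) + (-3*1 + 5)) = -4*((-2 + 11) + (-3*1 + 5)) = -4*(9 + (-3 + 5)) = -4*(9 + 2) = -4*11 = -44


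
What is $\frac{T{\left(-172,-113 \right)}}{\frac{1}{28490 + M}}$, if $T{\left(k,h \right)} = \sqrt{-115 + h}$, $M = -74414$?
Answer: $- 91848 i \sqrt{57} \approx - 6.9344 \cdot 10^{5} i$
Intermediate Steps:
$\frac{T{\left(-172,-113 \right)}}{\frac{1}{28490 + M}} = \frac{\sqrt{-115 - 113}}{\frac{1}{28490 - 74414}} = \frac{\sqrt{-228}}{\frac{1}{-45924}} = \frac{2 i \sqrt{57}}{- \frac{1}{45924}} = 2 i \sqrt{57} \left(-45924\right) = - 91848 i \sqrt{57}$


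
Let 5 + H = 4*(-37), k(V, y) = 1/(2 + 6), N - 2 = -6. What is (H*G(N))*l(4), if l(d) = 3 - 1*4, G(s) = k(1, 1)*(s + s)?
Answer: -153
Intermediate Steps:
N = -4 (N = 2 - 6 = -4)
k(V, y) = ⅛ (k(V, y) = 1/8 = ⅛)
H = -153 (H = -5 + 4*(-37) = -5 - 148 = -153)
G(s) = s/4 (G(s) = (s + s)/8 = (2*s)/8 = s/4)
l(d) = -1 (l(d) = 3 - 4 = -1)
(H*G(N))*l(4) = -153*(-4)/4*(-1) = -153*(-1)*(-1) = 153*(-1) = -153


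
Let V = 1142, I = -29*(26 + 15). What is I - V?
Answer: -2331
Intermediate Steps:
I = -1189 (I = -29*41 = -1189)
I - V = -1189 - 1*1142 = -1189 - 1142 = -2331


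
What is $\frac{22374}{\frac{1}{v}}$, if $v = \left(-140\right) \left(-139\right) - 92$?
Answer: $433339632$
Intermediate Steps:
$v = 19368$ ($v = 19460 - 92 = 19368$)
$\frac{22374}{\frac{1}{v}} = \frac{22374}{\frac{1}{19368}} = 22374 \frac{1}{\frac{1}{19368}} = 22374 \cdot 19368 = 433339632$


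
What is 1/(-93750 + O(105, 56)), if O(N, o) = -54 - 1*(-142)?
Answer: -1/93662 ≈ -1.0677e-5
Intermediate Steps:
O(N, o) = 88 (O(N, o) = -54 + 142 = 88)
1/(-93750 + O(105, 56)) = 1/(-93750 + 88) = 1/(-93662) = -1/93662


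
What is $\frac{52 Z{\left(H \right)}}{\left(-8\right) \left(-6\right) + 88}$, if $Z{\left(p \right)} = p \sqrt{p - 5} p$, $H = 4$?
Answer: $\frac{104 i}{17} \approx 6.1176 i$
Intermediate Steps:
$Z{\left(p \right)} = p^{2} \sqrt{-5 + p}$ ($Z{\left(p \right)} = p \sqrt{-5 + p} p = p^{2} \sqrt{-5 + p}$)
$\frac{52 Z{\left(H \right)}}{\left(-8\right) \left(-6\right) + 88} = \frac{52 \cdot 4^{2} \sqrt{-5 + 4}}{\left(-8\right) \left(-6\right) + 88} = \frac{52 \cdot 16 \sqrt{-1}}{48 + 88} = \frac{52 \cdot 16 i}{136} = 832 i \frac{1}{136} = \frac{104 i}{17}$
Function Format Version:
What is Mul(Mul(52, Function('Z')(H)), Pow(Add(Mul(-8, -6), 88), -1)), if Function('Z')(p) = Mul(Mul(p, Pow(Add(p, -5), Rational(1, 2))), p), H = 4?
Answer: Mul(Rational(104, 17), I) ≈ Mul(6.1176, I)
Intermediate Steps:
Function('Z')(p) = Mul(Pow(p, 2), Pow(Add(-5, p), Rational(1, 2))) (Function('Z')(p) = Mul(Mul(p, Pow(Add(-5, p), Rational(1, 2))), p) = Mul(Pow(p, 2), Pow(Add(-5, p), Rational(1, 2))))
Mul(Mul(52, Function('Z')(H)), Pow(Add(Mul(-8, -6), 88), -1)) = Mul(Mul(52, Mul(Pow(4, 2), Pow(Add(-5, 4), Rational(1, 2)))), Pow(Add(Mul(-8, -6), 88), -1)) = Mul(Mul(52, Mul(16, Pow(-1, Rational(1, 2)))), Pow(Add(48, 88), -1)) = Mul(Mul(52, Mul(16, I)), Pow(136, -1)) = Mul(Mul(832, I), Rational(1, 136)) = Mul(Rational(104, 17), I)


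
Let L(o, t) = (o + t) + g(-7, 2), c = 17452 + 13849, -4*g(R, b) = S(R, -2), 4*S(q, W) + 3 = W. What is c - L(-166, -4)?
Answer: 503531/16 ≈ 31471.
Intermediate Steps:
S(q, W) = -¾ + W/4
g(R, b) = 5/16 (g(R, b) = -(-¾ + (¼)*(-2))/4 = -(-¾ - ½)/4 = -¼*(-5/4) = 5/16)
c = 31301
L(o, t) = 5/16 + o + t (L(o, t) = (o + t) + 5/16 = 5/16 + o + t)
c - L(-166, -4) = 31301 - (5/16 - 166 - 4) = 31301 - 1*(-2715/16) = 31301 + 2715/16 = 503531/16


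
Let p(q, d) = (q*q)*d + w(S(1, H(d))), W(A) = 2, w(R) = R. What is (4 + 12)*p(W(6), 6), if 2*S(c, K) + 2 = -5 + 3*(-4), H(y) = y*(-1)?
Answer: 232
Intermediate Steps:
H(y) = -y
S(c, K) = -19/2 (S(c, K) = -1 + (-5 + 3*(-4))/2 = -1 + (-5 - 12)/2 = -1 + (1/2)*(-17) = -1 - 17/2 = -19/2)
p(q, d) = -19/2 + d*q**2 (p(q, d) = (q*q)*d - 19/2 = q**2*d - 19/2 = d*q**2 - 19/2 = -19/2 + d*q**2)
(4 + 12)*p(W(6), 6) = (4 + 12)*(-19/2 + 6*2**2) = 16*(-19/2 + 6*4) = 16*(-19/2 + 24) = 16*(29/2) = 232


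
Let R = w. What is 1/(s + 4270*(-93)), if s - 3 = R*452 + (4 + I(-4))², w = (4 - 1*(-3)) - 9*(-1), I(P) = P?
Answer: -1/389875 ≈ -2.5649e-6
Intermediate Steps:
w = 16 (w = (4 + 3) + 9 = 7 + 9 = 16)
R = 16
s = 7235 (s = 3 + (16*452 + (4 - 4)²) = 3 + (7232 + 0²) = 3 + (7232 + 0) = 3 + 7232 = 7235)
1/(s + 4270*(-93)) = 1/(7235 + 4270*(-93)) = 1/(7235 - 397110) = 1/(-389875) = -1/389875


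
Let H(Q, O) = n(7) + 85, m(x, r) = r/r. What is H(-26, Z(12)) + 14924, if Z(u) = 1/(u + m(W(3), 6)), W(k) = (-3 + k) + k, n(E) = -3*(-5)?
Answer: 15024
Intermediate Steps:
n(E) = 15
W(k) = -3 + 2*k
m(x, r) = 1
Z(u) = 1/(1 + u) (Z(u) = 1/(u + 1) = 1/(1 + u))
H(Q, O) = 100 (H(Q, O) = 15 + 85 = 100)
H(-26, Z(12)) + 14924 = 100 + 14924 = 15024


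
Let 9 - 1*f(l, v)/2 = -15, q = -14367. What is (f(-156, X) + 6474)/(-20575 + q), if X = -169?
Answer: -3261/17471 ≈ -0.18665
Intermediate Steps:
f(l, v) = 48 (f(l, v) = 18 - 2*(-15) = 18 + 30 = 48)
(f(-156, X) + 6474)/(-20575 + q) = (48 + 6474)/(-20575 - 14367) = 6522/(-34942) = 6522*(-1/34942) = -3261/17471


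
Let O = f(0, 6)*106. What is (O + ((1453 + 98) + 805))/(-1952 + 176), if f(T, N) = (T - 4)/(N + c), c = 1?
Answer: -1339/1036 ≈ -1.2925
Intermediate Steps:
f(T, N) = (-4 + T)/(1 + N) (f(T, N) = (T - 4)/(N + 1) = (-4 + T)/(1 + N))
O = -424/7 (O = ((-4 + 0)/(1 + 6))*106 = (-4/7)*106 = ((⅐)*(-4))*106 = -4/7*106 = -424/7 ≈ -60.571)
(O + ((1453 + 98) + 805))/(-1952 + 176) = (-424/7 + ((1453 + 98) + 805))/(-1952 + 176) = (-424/7 + (1551 + 805))/(-1776) = (-424/7 + 2356)*(-1/1776) = (16068/7)*(-1/1776) = -1339/1036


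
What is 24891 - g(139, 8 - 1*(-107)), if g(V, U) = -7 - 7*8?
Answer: 24954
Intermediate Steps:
g(V, U) = -63 (g(V, U) = -7 - 56 = -63)
24891 - g(139, 8 - 1*(-107)) = 24891 - 1*(-63) = 24891 + 63 = 24954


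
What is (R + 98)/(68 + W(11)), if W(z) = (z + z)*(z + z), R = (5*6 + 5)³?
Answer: 42973/552 ≈ 77.850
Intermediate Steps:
R = 42875 (R = (30 + 5)³ = 35³ = 42875)
W(z) = 4*z² (W(z) = (2*z)*(2*z) = 4*z²)
(R + 98)/(68 + W(11)) = (42875 + 98)/(68 + 4*11²) = 42973/(68 + 4*121) = 42973/(68 + 484) = 42973/552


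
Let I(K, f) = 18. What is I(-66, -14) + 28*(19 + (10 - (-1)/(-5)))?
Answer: 4122/5 ≈ 824.40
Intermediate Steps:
I(-66, -14) + 28*(19 + (10 - (-1)/(-5))) = 18 + 28*(19 + (10 - (-1)/(-5))) = 18 + 28*(19 + (10 - (-1)*(-1)/5)) = 18 + 28*(19 + (10 - 1*⅕)) = 18 + 28*(19 + (10 - ⅕)) = 18 + 28*(19 + 49/5) = 18 + 28*(144/5) = 18 + 4032/5 = 4122/5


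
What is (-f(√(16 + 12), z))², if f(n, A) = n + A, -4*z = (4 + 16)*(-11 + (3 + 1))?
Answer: 1253 + 140*√7 ≈ 1623.4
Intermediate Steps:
z = 35 (z = -(4 + 16)*(-11 + (3 + 1))/4 = -5*(-11 + 4) = -5*(-7) = -¼*(-140) = 35)
f(n, A) = A + n
(-f(√(16 + 12), z))² = (-(35 + √(16 + 12)))² = (-(35 + √28))² = (-(35 + 2*√7))² = (-35 - 2*√7)²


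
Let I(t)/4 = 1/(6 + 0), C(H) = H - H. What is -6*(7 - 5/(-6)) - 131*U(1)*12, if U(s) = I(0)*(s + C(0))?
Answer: -1095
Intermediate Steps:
C(H) = 0
I(t) = 2/3 (I(t) = 4/(6 + 0) = 4/6 = 4*(1/6) = 2/3)
U(s) = 2*s/3 (U(s) = 2*(s + 0)/3 = 2*s/3)
-6*(7 - 5/(-6)) - 131*U(1)*12 = -6*(7 - 5/(-6)) - 131*(2/3)*1*12 = -6*(7 - 5*(-1/6)) - 262*12/3 = -6*(7 + 5/6) - 131*8 = -6*47/6 - 1048 = -47 - 1048 = -1095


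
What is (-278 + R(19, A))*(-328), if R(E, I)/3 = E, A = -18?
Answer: 72488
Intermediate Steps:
R(E, I) = 3*E
(-278 + R(19, A))*(-328) = (-278 + 3*19)*(-328) = (-278 + 57)*(-328) = -221*(-328) = 72488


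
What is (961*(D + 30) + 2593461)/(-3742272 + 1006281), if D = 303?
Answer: -971158/911997 ≈ -1.0649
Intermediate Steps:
(961*(D + 30) + 2593461)/(-3742272 + 1006281) = (961*(303 + 30) + 2593461)/(-3742272 + 1006281) = (961*333 + 2593461)/(-2735991) = (320013 + 2593461)*(-1/2735991) = 2913474*(-1/2735991) = -971158/911997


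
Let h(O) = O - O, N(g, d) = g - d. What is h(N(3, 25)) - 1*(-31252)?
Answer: 31252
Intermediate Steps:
h(O) = 0
h(N(3, 25)) - 1*(-31252) = 0 - 1*(-31252) = 0 + 31252 = 31252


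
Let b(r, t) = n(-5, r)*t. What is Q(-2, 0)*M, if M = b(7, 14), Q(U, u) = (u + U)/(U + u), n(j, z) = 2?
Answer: 28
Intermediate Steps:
b(r, t) = 2*t
Q(U, u) = 1 (Q(U, u) = (U + u)/(U + u) = 1)
M = 28 (M = 2*14 = 28)
Q(-2, 0)*M = 1*28 = 28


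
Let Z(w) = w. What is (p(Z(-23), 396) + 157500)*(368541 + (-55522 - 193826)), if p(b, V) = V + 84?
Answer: 18830110140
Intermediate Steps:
p(b, V) = 84 + V
(p(Z(-23), 396) + 157500)*(368541 + (-55522 - 193826)) = ((84 + 396) + 157500)*(368541 + (-55522 - 193826)) = (480 + 157500)*(368541 - 249348) = 157980*119193 = 18830110140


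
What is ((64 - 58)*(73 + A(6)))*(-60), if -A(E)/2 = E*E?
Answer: -360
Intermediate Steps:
A(E) = -2*E² (A(E) = -2*E*E = -2*E²)
((64 - 58)*(73 + A(6)))*(-60) = ((64 - 58)*(73 - 2*6²))*(-60) = (6*(73 - 2*36))*(-60) = (6*(73 - 72))*(-60) = (6*1)*(-60) = 6*(-60) = -360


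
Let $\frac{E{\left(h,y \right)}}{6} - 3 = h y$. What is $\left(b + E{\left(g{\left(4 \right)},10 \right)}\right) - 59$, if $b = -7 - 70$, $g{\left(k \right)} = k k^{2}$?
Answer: $3722$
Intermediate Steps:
$g{\left(k \right)} = k^{3}$
$b = -77$ ($b = -7 - 70 = -77$)
$E{\left(h,y \right)} = 18 + 6 h y$
$\left(b + E{\left(g{\left(4 \right)},10 \right)}\right) - 59 = \left(-77 + \left(18 + 6 \cdot 4^{3} \cdot 10\right)\right) - 59 = \left(-77 + \left(18 + 6 \cdot 64 \cdot 10\right)\right) - 59 = \left(-77 + \left(18 + 3840\right)\right) - 59 = \left(-77 + 3858\right) - 59 = 3781 - 59 = 3722$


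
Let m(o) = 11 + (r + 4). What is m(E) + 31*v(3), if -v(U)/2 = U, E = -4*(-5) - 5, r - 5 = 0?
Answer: -166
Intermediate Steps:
r = 5 (r = 5 + 0 = 5)
E = 15 (E = 20 - 5 = 15)
v(U) = -2*U
m(o) = 20 (m(o) = 11 + (5 + 4) = 11 + 9 = 20)
m(E) + 31*v(3) = 20 + 31*(-2*3) = 20 + 31*(-6) = 20 - 186 = -166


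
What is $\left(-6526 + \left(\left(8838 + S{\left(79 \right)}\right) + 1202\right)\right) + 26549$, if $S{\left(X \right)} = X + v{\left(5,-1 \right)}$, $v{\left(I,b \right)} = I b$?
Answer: $30137$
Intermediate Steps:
$S{\left(X \right)} = -5 + X$ ($S{\left(X \right)} = X + 5 \left(-1\right) = X - 5 = -5 + X$)
$\left(-6526 + \left(\left(8838 + S{\left(79 \right)}\right) + 1202\right)\right) + 26549 = \left(-6526 + \left(\left(8838 + \left(-5 + 79\right)\right) + 1202\right)\right) + 26549 = \left(-6526 + \left(\left(8838 + 74\right) + 1202\right)\right) + 26549 = \left(-6526 + \left(8912 + 1202\right)\right) + 26549 = \left(-6526 + 10114\right) + 26549 = 3588 + 26549 = 30137$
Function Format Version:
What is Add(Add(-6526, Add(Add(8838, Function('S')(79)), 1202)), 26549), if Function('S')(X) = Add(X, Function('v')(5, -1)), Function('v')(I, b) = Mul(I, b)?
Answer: 30137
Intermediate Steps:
Function('S')(X) = Add(-5, X) (Function('S')(X) = Add(X, Mul(5, -1)) = Add(X, -5) = Add(-5, X))
Add(Add(-6526, Add(Add(8838, Function('S')(79)), 1202)), 26549) = Add(Add(-6526, Add(Add(8838, Add(-5, 79)), 1202)), 26549) = Add(Add(-6526, Add(Add(8838, 74), 1202)), 26549) = Add(Add(-6526, Add(8912, 1202)), 26549) = Add(Add(-6526, 10114), 26549) = Add(3588, 26549) = 30137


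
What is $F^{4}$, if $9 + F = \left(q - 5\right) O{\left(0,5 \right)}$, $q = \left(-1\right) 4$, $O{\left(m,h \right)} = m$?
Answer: $6561$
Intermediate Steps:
$q = -4$
$F = -9$ ($F = -9 + \left(-4 - 5\right) 0 = -9 - 0 = -9 + 0 = -9$)
$F^{4} = \left(-9\right)^{4} = 6561$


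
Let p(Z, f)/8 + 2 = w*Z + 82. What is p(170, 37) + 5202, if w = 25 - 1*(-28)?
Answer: 77922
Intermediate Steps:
w = 53 (w = 25 + 28 = 53)
p(Z, f) = 640 + 424*Z (p(Z, f) = -16 + 8*(53*Z + 82) = -16 + 8*(82 + 53*Z) = -16 + (656 + 424*Z) = 640 + 424*Z)
p(170, 37) + 5202 = (640 + 424*170) + 5202 = (640 + 72080) + 5202 = 72720 + 5202 = 77922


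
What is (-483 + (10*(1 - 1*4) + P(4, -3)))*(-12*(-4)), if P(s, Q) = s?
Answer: -24432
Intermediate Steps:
(-483 + (10*(1 - 1*4) + P(4, -3)))*(-12*(-4)) = (-483 + (10*(1 - 1*4) + 4))*(-12*(-4)) = (-483 + (10*(1 - 4) + 4))*48 = (-483 + (10*(-3) + 4))*48 = (-483 + (-30 + 4))*48 = (-483 - 26)*48 = -509*48 = -24432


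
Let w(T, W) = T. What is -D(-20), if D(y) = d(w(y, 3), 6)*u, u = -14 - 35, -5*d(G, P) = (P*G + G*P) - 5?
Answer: 2401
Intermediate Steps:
d(G, P) = 1 - 2*G*P/5 (d(G, P) = -((P*G + G*P) - 5)/5 = -((G*P + G*P) - 5)/5 = -(2*G*P - 5)/5 = -(-5 + 2*G*P)/5 = 1 - 2*G*P/5)
u = -49
D(y) = -49 + 588*y/5 (D(y) = (1 - 2/5*y*6)*(-49) = (1 - 12*y/5)*(-49) = -49 + 588*y/5)
-D(-20) = -(-49 + (588/5)*(-20)) = -(-49 - 2352) = -1*(-2401) = 2401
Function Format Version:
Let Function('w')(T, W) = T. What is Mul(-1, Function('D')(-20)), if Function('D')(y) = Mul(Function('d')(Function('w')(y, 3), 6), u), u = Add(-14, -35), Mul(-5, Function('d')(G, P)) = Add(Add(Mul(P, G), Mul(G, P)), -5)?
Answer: 2401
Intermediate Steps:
Function('d')(G, P) = Add(1, Mul(Rational(-2, 5), G, P)) (Function('d')(G, P) = Mul(Rational(-1, 5), Add(Add(Mul(P, G), Mul(G, P)), -5)) = Mul(Rational(-1, 5), Add(Add(Mul(G, P), Mul(G, P)), -5)) = Mul(Rational(-1, 5), Add(Mul(2, G, P), -5)) = Mul(Rational(-1, 5), Add(-5, Mul(2, G, P))) = Add(1, Mul(Rational(-2, 5), G, P)))
u = -49
Function('D')(y) = Add(-49, Mul(Rational(588, 5), y)) (Function('D')(y) = Mul(Add(1, Mul(Rational(-2, 5), y, 6)), -49) = Mul(Add(1, Mul(Rational(-12, 5), y)), -49) = Add(-49, Mul(Rational(588, 5), y)))
Mul(-1, Function('D')(-20)) = Mul(-1, Add(-49, Mul(Rational(588, 5), -20))) = Mul(-1, Add(-49, -2352)) = Mul(-1, -2401) = 2401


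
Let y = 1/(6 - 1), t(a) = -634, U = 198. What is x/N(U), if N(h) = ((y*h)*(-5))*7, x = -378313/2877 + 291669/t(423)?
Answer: 1078982155/2528088948 ≈ 0.42680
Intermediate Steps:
y = ⅕ (y = 1/5 = ⅕ ≈ 0.20000)
x = -1078982155/1824018 (x = -378313/2877 + 291669/(-634) = -378313*1/2877 + 291669*(-1/634) = -378313/2877 - 291669/634 = -1078982155/1824018 ≈ -591.54)
N(h) = -7*h (N(h) = ((h/5)*(-5))*7 = -h*7 = -7*h)
x/N(U) = -1078982155/(1824018*((-7*198))) = -1078982155/1824018/(-1386) = -1078982155/1824018*(-1/1386) = 1078982155/2528088948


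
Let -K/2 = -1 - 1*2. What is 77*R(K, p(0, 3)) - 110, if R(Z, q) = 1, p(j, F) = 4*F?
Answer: -33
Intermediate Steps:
K = 6 (K = -2*(-1 - 1*2) = -2*(-1 - 2) = -2*(-3) = 6)
77*R(K, p(0, 3)) - 110 = 77*1 - 110 = 77 - 110 = -33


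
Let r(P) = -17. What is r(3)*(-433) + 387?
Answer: 7748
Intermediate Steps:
r(3)*(-433) + 387 = -17*(-433) + 387 = 7361 + 387 = 7748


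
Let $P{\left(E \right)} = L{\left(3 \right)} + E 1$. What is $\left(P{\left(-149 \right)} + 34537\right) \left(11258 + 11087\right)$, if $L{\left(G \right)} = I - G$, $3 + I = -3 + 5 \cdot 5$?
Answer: $768757380$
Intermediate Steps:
$I = 19$ ($I = -3 + \left(-3 + 5 \cdot 5\right) = -3 + \left(-3 + 25\right) = -3 + 22 = 19$)
$L{\left(G \right)} = 19 - G$
$P{\left(E \right)} = 16 + E$ ($P{\left(E \right)} = \left(19 - 3\right) + E 1 = \left(19 - 3\right) + E = 16 + E$)
$\left(P{\left(-149 \right)} + 34537\right) \left(11258 + 11087\right) = \left(\left(16 - 149\right) + 34537\right) \left(11258 + 11087\right) = \left(-133 + 34537\right) 22345 = 34404 \cdot 22345 = 768757380$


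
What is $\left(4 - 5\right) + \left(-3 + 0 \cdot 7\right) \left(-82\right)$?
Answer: $245$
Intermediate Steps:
$\left(4 - 5\right) + \left(-3 + 0 \cdot 7\right) \left(-82\right) = \left(4 - 5\right) + \left(-3 + 0\right) \left(-82\right) = -1 - -246 = -1 + 246 = 245$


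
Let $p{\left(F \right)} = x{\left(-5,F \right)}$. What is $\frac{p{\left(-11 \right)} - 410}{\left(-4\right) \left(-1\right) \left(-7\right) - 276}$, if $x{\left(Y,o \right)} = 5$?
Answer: $\frac{405}{304} \approx 1.3322$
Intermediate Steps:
$p{\left(F \right)} = 5$
$\frac{p{\left(-11 \right)} - 410}{\left(-4\right) \left(-1\right) \left(-7\right) - 276} = \frac{5 - 410}{\left(-4\right) \left(-1\right) \left(-7\right) - 276} = - \frac{405}{4 \left(-7\right) - 276} = - \frac{405}{-28 - 276} = - \frac{405}{-304} = \left(-405\right) \left(- \frac{1}{304}\right) = \frac{405}{304}$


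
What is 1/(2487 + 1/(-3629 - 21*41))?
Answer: 4490/11166629 ≈ 0.00040209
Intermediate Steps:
1/(2487 + 1/(-3629 - 21*41)) = 1/(2487 + 1/(-3629 - 861)) = 1/(2487 + 1/(-4490)) = 1/(2487 - 1/4490) = 1/(11166629/4490) = 4490/11166629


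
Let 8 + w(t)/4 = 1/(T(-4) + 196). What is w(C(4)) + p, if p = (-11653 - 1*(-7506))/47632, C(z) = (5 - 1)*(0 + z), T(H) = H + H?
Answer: -5521985/172208 ≈ -32.066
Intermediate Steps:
T(H) = 2*H
C(z) = 4*z
w(t) = -1503/47 (w(t) = -32 + 4/(2*(-4) + 196) = -32 + 4/(-8 + 196) = -32 + 4/188 = -32 + 4*(1/188) = -32 + 1/47 = -1503/47)
p = -319/3664 (p = (-11653 + 7506)*(1/47632) = -4147*1/47632 = -319/3664 ≈ -0.087063)
w(C(4)) + p = -1503/47 - 319/3664 = -5521985/172208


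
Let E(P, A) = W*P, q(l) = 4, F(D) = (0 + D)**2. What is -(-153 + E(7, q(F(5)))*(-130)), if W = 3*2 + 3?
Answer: 8343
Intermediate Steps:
F(D) = D**2
W = 9 (W = 6 + 3 = 9)
E(P, A) = 9*P
-(-153 + E(7, q(F(5)))*(-130)) = -(-153 + (9*7)*(-130)) = -(-153 + 63*(-130)) = -(-153 - 8190) = -1*(-8343) = 8343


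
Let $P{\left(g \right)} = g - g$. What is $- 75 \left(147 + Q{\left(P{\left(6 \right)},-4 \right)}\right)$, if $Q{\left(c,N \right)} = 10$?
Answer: $-11775$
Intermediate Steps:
$P{\left(g \right)} = 0$
$- 75 \left(147 + Q{\left(P{\left(6 \right)},-4 \right)}\right) = - 75 \left(147 + 10\right) = \left(-75\right) 157 = -11775$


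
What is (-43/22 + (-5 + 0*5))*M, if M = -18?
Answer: 1377/11 ≈ 125.18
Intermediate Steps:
(-43/22 + (-5 + 0*5))*M = (-43/22 + (-5 + 0*5))*(-18) = (-43*1/22 + (-5 + 0))*(-18) = (-43/22 - 5)*(-18) = -153/22*(-18) = 1377/11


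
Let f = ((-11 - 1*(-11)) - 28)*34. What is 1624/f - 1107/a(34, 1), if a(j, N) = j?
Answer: -1165/34 ≈ -34.265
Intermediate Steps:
f = -952 (f = ((-11 + 11) - 28)*34 = (0 - 28)*34 = -28*34 = -952)
1624/f - 1107/a(34, 1) = 1624/(-952) - 1107/34 = 1624*(-1/952) - 1107*1/34 = -29/17 - 1107/34 = -1165/34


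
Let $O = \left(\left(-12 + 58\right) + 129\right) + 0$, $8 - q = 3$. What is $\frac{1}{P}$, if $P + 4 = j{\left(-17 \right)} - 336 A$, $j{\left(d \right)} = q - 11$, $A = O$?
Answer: $- \frac{1}{58810} \approx -1.7004 \cdot 10^{-5}$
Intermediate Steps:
$q = 5$ ($q = 8 - 3 = 5$)
$O = 175$ ($O = \left(46 + 129\right) + 0 = 175 + 0 = 175$)
$A = 175$
$j{\left(d \right)} = -6$ ($j{\left(d \right)} = 5 - 11 = -6$)
$P = -58810$ ($P = -4 - 58806 = -58810$)
$\frac{1}{P} = \frac{1}{-58810} = - \frac{1}{58810}$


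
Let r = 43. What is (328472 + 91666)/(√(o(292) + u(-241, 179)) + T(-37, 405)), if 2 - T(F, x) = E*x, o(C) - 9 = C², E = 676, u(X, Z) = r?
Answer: -28756135341/18738576992 - 210069*√21329/18738576992 ≈ -1.5362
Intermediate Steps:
u(X, Z) = 43
o(C) = 9 + C²
T(F, x) = 2 - 676*x
(328472 + 91666)/(√(o(292) + u(-241, 179)) + T(-37, 405)) = (328472 + 91666)/(√((9 + 292²) + 43) + (2 - 676*405)) = 420138/(√((9 + 85264) + 43) + (2 - 273780)) = 420138/(√(85273 + 43) - 273778) = 420138/(√85316 - 273778) = 420138/(2*√21329 - 273778) = 420138/(-273778 + 2*√21329)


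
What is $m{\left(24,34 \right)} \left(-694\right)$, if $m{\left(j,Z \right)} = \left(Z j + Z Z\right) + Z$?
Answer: $-1392164$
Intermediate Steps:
$m{\left(j,Z \right)} = Z + Z^{2} + Z j$ ($m{\left(j,Z \right)} = \left(Z j + Z^{2}\right) + Z = \left(Z^{2} + Z j\right) + Z = Z + Z^{2} + Z j$)
$m{\left(24,34 \right)} \left(-694\right) = 34 \left(1 + 34 + 24\right) \left(-694\right) = 34 \cdot 59 \left(-694\right) = 2006 \left(-694\right) = -1392164$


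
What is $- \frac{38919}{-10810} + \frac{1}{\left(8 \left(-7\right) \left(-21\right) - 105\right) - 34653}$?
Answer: $\frac{326741762}{90755355} \approx 3.6002$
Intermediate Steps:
$- \frac{38919}{-10810} + \frac{1}{\left(8 \left(-7\right) \left(-21\right) - 105\right) - 34653} = \left(-38919\right) \left(- \frac{1}{10810}\right) + \frac{1}{\left(\left(-56\right) \left(-21\right) - 105\right) - 34653} = \frac{38919}{10810} + \frac{1}{\left(1176 - 105\right) - 34653} = \frac{38919}{10810} + \frac{1}{1071 - 34653} = \frac{38919}{10810} + \frac{1}{-33582} = \frac{38919}{10810} - \frac{1}{33582} = \frac{326741762}{90755355}$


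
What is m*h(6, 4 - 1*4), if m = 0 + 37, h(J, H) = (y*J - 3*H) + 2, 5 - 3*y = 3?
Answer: 222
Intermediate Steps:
y = ⅔ (y = 5/3 - ⅓*3 = 5/3 - 1 = ⅔ ≈ 0.66667)
h(J, H) = 2 - 3*H + 2*J/3 (h(J, H) = (2*J/3 - 3*H) + 2 = (-3*H + 2*J/3) + 2 = 2 - 3*H + 2*J/3)
m = 37
m*h(6, 4 - 1*4) = 37*(2 - 3*(4 - 1*4) + (⅔)*6) = 37*(2 - 3*(4 - 4) + 4) = 37*(2 - 3*0 + 4) = 37*(2 + 0 + 4) = 37*6 = 222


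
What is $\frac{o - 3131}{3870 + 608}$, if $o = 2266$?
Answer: $- \frac{865}{4478} \approx -0.19317$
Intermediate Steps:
$\frac{o - 3131}{3870 + 608} = \frac{2266 - 3131}{3870 + 608} = - \frac{865}{4478}$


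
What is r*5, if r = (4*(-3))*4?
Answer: -240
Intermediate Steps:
r = -48 (r = -12*4 = -48)
r*5 = -48*5 = -240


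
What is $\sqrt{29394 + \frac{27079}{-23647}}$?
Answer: $\frac{\sqrt{97253931857}}{1819} \approx 171.44$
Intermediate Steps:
$\sqrt{29394 + \frac{27079}{-23647}} = \sqrt{29394 + 27079 \left(- \frac{1}{23647}\right)} = \sqrt{29394 - \frac{2083}{1819}} = \sqrt{\frac{53465603}{1819}} = \frac{\sqrt{97253931857}}{1819}$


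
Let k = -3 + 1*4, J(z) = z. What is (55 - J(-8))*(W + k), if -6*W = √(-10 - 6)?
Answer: 63 - 42*I ≈ 63.0 - 42.0*I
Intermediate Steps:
k = 1 (k = -3 + 4 = 1)
W = -2*I/3 (W = -√(-10 - 6)/6 = -2*I/3 ≈ -0.66667*I)
(55 - J(-8))*(W + k) = (55 - 1*(-8))*(-2*I/3 + 1) = (55 + 8)*(1 - 2*I/3) = 63*(1 - 2*I/3) = 63 - 42*I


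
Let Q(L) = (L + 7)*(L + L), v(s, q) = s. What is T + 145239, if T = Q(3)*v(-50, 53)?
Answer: 142239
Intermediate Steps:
Q(L) = 2*L*(7 + L) (Q(L) = (7 + L)*(2*L) = 2*L*(7 + L))
T = -3000 (T = (2*3*(7 + 3))*(-50) = (2*3*10)*(-50) = 60*(-50) = -3000)
T + 145239 = -3000 + 145239 = 142239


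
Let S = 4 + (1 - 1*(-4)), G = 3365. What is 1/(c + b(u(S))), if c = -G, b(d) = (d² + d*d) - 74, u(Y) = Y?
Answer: -1/3277 ≈ -0.00030516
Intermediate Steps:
S = 9 (S = 4 + (1 + 4) = 4 + 5 = 9)
b(d) = -74 + 2*d² (b(d) = (d² + d²) - 74 = 2*d² - 74 = -74 + 2*d²)
c = -3365 (c = -1*3365 = -3365)
1/(c + b(u(S))) = 1/(-3365 + (-74 + 2*9²)) = 1/(-3365 + (-74 + 2*81)) = 1/(-3365 + (-74 + 162)) = 1/(-3365 + 88) = 1/(-3277) = -1/3277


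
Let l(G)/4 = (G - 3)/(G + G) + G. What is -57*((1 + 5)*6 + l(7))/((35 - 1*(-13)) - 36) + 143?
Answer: -1165/7 ≈ -166.43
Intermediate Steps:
l(G) = 4*G + 2*(-3 + G)/G (l(G) = 4*((G - 3)/(G + G) + G) = 4*((-3 + G)/((2*G)) + G) = 4*((-3 + G)*(1/(2*G)) + G) = 4*((-3 + G)/(2*G) + G) = 4*(G + (-3 + G)/(2*G)) = 4*G + 2*(-3 + G)/G)
-57*((1 + 5)*6 + l(7))/((35 - 1*(-13)) - 36) + 143 = -57*((1 + 5)*6 + (2 - 6/7 + 4*7))/((35 - 1*(-13)) - 36) + 143 = -57*(6*6 + (2 - 6*⅐ + 28))/((35 + 13) - 36) + 143 = -57*(36 + (2 - 6/7 + 28))/(48 - 36) + 143 = -57*(36 + 204/7)/12 + 143 = -25992/(7*12) + 143 = -57*38/7 + 143 = -2166/7 + 143 = -1165/7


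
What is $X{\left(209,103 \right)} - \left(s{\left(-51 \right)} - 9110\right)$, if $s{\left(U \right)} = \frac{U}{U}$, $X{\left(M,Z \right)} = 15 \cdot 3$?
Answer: $9154$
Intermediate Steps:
$X{\left(M,Z \right)} = 45$
$s{\left(U \right)} = 1$
$X{\left(209,103 \right)} - \left(s{\left(-51 \right)} - 9110\right) = 45 - \left(1 - 9110\right) = 45 - -9109 = 45 + 9109 = 9154$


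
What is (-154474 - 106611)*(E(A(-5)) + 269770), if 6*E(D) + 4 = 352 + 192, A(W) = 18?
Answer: -70456398100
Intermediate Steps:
E(D) = 90 (E(D) = -⅔ + (352 + 192)/6 = -⅔ + (⅙)*544 = -⅔ + 272/3 = 90)
(-154474 - 106611)*(E(A(-5)) + 269770) = (-154474 - 106611)*(90 + 269770) = -261085*269860 = -70456398100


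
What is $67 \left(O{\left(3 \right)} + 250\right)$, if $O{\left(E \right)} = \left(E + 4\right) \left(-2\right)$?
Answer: $15812$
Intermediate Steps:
$O{\left(E \right)} = -8 - 2 E$ ($O{\left(E \right)} = \left(4 + E\right) \left(-2\right) = -8 - 2 E$)
$67 \left(O{\left(3 \right)} + 250\right) = 67 \left(\left(-8 - 6\right) + 250\right) = 67 \left(-14 + 250\right) = 67 \cdot 236 = 15812$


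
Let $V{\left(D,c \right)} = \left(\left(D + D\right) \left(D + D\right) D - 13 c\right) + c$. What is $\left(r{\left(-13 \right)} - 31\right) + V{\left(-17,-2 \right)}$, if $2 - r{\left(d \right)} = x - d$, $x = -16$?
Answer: $-19654$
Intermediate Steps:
$r{\left(d \right)} = 18 + d$ ($r{\left(d \right)} = 2 - \left(-16 - d\right) = 2 + \left(16 + d\right) = 18 + d$)
$V{\left(D,c \right)} = - 12 c + 4 D^{3}$ ($V{\left(D,c \right)} = \left(2 D 2 D D - 13 c\right) + c = \left(4 D^{2} D - 13 c\right) + c = \left(4 D^{3} - 13 c\right) + c = \left(- 13 c + 4 D^{3}\right) + c = - 12 c + 4 D^{3}$)
$\left(r{\left(-13 \right)} - 31\right) + V{\left(-17,-2 \right)} = \left(\left(18 - 13\right) - 31\right) + \left(\left(-12\right) \left(-2\right) + 4 \left(-17\right)^{3}\right) = \left(5 - 31\right) + \left(24 + 4 \left(-4913\right)\right) = -26 + \left(24 - 19652\right) = -26 - 19628 = -19654$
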